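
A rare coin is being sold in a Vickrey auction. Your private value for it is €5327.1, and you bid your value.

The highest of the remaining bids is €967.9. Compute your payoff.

€4359.2

Your bid €5327.1 exceeds the highest competing bid €967.9, so you win.
In a second-price auction the winner pays the second-highest bid, €967.9.
Payoff = value − price = €5327.1 − €967.9 = €4359.2.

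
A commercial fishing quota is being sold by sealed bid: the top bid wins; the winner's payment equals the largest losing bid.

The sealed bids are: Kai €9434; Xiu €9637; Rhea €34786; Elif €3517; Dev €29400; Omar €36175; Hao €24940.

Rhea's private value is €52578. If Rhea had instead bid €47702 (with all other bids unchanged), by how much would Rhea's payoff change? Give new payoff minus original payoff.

€16403

The highest bid among the other bidders is €36175; Rhea's bid doesn't change that.
Original bid €34786: Rhea is not highest (top rival bid is €36175); payoff €0.
Alternative bid €47702: Rhea is highest, pays the top rival bid €36175; payoff €52578 − €36175 = €16403.
Change in payoff = €16403 − (€0) = €16403.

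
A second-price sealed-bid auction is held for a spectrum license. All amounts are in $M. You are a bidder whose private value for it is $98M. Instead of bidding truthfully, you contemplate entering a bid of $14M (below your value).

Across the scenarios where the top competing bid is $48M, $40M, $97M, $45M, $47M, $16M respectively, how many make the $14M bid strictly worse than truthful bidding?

6

The deviation hurts exactly when the highest competing bid lies strictly between $14M and $98M — underbidding then forfeits a profitable win.
$48M: inside the interval → strictly worse (loss $50M).
$40M: inside the interval → strictly worse (loss $58M).
$97M: inside the interval → strictly worse (loss $1M).
$45M: inside the interval → strictly worse (loss $53M).
$47M: inside the interval → strictly worse (loss $51M).
$16M: inside the interval → strictly worse (loss $82M).
Count: 6.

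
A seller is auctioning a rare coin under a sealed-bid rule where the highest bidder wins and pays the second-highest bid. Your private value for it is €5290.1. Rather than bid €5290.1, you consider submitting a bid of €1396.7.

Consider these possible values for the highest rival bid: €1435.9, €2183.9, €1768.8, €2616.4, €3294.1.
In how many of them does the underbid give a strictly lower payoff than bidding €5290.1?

The deviation hurts exactly when the highest competing bid lies strictly between €1396.7 and €5290.1 — underbidding then forfeits a profitable win.
€1435.9: inside the interval → strictly worse (loss €3854.2).
€2183.9: inside the interval → strictly worse (loss €3106.2).
€1768.8: inside the interval → strictly worse (loss €3521.3).
€2616.4: inside the interval → strictly worse (loss €2673.7).
€3294.1: inside the interval → strictly worse (loss €1996).
Count: 5.

5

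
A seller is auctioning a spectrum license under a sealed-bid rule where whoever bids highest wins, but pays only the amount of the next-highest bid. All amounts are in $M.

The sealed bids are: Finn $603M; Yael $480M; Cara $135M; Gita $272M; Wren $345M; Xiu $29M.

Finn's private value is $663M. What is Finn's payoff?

Highest bid: Finn at $603M, so Finn wins.
Second-highest bid: Yael at $480M — that is the price the winner pays.
Finn's payoff = value − price = $663M − $480M = $183M.

$183M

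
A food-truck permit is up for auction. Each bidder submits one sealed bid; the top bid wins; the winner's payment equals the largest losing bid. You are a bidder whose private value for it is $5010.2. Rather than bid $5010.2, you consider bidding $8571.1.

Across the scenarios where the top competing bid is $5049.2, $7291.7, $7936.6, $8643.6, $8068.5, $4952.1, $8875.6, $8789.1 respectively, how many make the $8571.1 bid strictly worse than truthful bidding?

4

The deviation hurts exactly when the highest competing bid lies strictly between $5010.2 and $8571.1 — overbidding then wins at a price above your value.
$5049.2: inside the interval → strictly worse (loss $39).
$7291.7: inside the interval → strictly worse (loss $2281.5).
$7936.6: inside the interval → strictly worse (loss $2926.4).
$8643.6: above both → same outcome either way.
$8068.5: inside the interval → strictly worse (loss $3058.3).
$4952.1: below both → same outcome either way.
$8875.6: above both → same outcome either way.
$8789.1: above both → same outcome either way.
Count: 4.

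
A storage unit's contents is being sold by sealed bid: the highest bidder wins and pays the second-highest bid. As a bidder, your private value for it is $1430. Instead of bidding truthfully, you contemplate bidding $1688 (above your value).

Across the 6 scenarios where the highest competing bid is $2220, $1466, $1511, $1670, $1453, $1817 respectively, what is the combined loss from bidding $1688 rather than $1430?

$380

The deviation costs you only when the competing bid falls strictly between $1430 and $1688; elsewhere both bids give the same outcome.
$2220: outcomes coincide → loss $0.
$1466: truthful payoff $0, deviation payoff −$36 → loss $36.
$1511: truthful payoff $0, deviation payoff −$81 → loss $81.
$1670: truthful payoff $0, deviation payoff −$240 → loss $240.
$1453: truthful payoff $0, deviation payoff −$23 → loss $23.
$1817: outcomes coincide → loss $0.
Total loss = $36 + $81 + $240 + $23 = $380.
Because the price is fixed by the runner-up's bid, deviating from your value can only change a good outcome into a bad one — never the reverse.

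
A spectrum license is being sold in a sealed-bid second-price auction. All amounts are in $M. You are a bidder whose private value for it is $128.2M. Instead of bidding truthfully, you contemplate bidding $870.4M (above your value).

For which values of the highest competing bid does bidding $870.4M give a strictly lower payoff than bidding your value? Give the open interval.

($128.2M, $870.4M)

If the competing bid is below $128.2M, both bids win at the same price — no difference.
If it is above $870.4M, both bids lose — no difference.
If it lies strictly between $128.2M and $870.4M, bidding your value loses (payoff 0) while bidding $870.4M wins at a price above your value (payoff negative).
So the deviation strictly hurts on the open interval ($128.2M, $870.4M).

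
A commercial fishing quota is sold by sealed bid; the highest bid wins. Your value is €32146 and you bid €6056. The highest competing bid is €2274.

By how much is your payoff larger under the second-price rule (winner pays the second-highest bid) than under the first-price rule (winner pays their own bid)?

€3782

You have the highest bid, so you win under either rule.
Second-price: pay €2274 → payoff €29872.
First-price: pay your own bid €6056 → payoff €26090.
Difference = €29872 − (€26090) = €3782.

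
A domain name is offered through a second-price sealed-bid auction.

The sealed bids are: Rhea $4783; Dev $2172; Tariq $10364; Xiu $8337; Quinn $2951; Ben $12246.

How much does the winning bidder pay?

Highest bid: Ben at $12246, so Ben wins.
Second-highest bid: Tariq at $10364 — that is the price the winner pays.

$10364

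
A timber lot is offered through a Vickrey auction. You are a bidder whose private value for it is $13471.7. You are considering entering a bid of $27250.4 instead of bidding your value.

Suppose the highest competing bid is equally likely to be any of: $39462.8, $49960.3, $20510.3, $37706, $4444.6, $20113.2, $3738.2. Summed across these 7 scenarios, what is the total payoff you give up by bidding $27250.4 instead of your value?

$13680.1

The deviation costs you only when the competing bid falls strictly between $13471.7 and $27250.4; elsewhere both bids give the same outcome.
$39462.8: outcomes coincide → loss $0.
$49960.3: outcomes coincide → loss $0.
$20510.3: truthful payoff $0, deviation payoff −$7038.6 → loss $7038.6.
$37706: outcomes coincide → loss $0.
$4444.6: outcomes coincide → loss $0.
$20113.2: truthful payoff $0, deviation payoff −$6641.5 → loss $6641.5.
$3738.2: outcomes coincide → loss $0.
Total loss = $7038.6 + $6641.5 = $13680.1.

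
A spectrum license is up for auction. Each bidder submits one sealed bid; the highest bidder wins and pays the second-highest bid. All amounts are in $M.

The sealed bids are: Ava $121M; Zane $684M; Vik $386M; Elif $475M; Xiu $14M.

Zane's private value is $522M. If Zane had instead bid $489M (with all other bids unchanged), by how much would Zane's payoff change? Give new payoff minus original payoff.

The highest bid among the other bidders is $475M; Zane's bid doesn't change that.
Original bid $684M: Zane is highest, pays the top rival bid $475M; payoff $522M − $475M = $47M.
Alternative bid $489M: Zane is highest, pays the top rival bid $475M; payoff $522M − $475M = $47M.
Change in payoff = $47M − ($47M) = $0M.

$0M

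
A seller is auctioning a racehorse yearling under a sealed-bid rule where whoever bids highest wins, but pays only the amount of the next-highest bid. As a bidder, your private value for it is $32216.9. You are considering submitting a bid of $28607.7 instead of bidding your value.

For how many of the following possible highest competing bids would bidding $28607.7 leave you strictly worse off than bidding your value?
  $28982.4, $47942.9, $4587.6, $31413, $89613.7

The deviation hurts exactly when the highest competing bid lies strictly between $28607.7 and $32216.9 — underbidding then forfeits a profitable win.
$28982.4: inside the interval → strictly worse (loss $3234.5).
$47942.9: above both → same outcome either way.
$4587.6: below both → same outcome either way.
$31413: inside the interval → strictly worse (loss $803.9).
$89613.7: above both → same outcome either way.
Count: 2.

2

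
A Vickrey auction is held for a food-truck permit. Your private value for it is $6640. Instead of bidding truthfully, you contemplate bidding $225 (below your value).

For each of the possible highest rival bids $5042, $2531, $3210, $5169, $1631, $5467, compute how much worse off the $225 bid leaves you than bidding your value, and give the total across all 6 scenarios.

$16790

The deviation costs you only when the competing bid falls strictly between $225 and $6640; elsewhere both bids give the same outcome.
$5042: truthful payoff $1598, deviation payoff $0 → loss $1598.
$2531: truthful payoff $4109, deviation payoff $0 → loss $4109.
$3210: truthful payoff $3430, deviation payoff $0 → loss $3430.
$5169: truthful payoff $1471, deviation payoff $0 → loss $1471.
$1631: truthful payoff $5009, deviation payoff $0 → loss $5009.
$5467: truthful payoff $1173, deviation payoff $0 → loss $1173.
Total loss = $1598 + $4109 + $3430 + $1471 + $5009 + $1173 = $16790.
Because the price is fixed by the runner-up's bid, deviating from your value can only change a good outcome into a bad one — never the reverse.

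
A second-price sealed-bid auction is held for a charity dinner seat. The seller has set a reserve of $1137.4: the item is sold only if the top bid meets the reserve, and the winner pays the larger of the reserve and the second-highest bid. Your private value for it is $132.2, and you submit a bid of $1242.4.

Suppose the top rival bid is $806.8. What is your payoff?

−$1005.2

Your bid $1242.4 is the highest and exceeds the reserve.
Price = max(second-highest bid, reserve) = max($806.8, $1137.4) = $1137.4.
Payoff = $132.2 − $1137.4 = −$1005.2.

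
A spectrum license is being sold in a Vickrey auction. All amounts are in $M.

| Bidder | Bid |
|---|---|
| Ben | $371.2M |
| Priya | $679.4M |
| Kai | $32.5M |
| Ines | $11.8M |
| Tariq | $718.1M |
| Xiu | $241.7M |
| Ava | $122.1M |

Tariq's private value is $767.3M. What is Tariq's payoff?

$87.9M

Highest bid: Tariq at $718.1M, so Tariq wins.
Second-highest bid: Priya at $679.4M — that is the price the winner pays.
Tariq's payoff = value − price = $767.3M − $679.4M = $87.9M.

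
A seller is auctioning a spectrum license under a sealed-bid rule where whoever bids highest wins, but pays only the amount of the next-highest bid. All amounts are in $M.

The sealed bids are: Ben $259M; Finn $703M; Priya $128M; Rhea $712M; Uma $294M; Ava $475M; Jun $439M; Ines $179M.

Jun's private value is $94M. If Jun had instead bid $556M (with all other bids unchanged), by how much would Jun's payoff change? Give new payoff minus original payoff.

The highest bid among the other bidders is $712M; Jun's bid doesn't change that.
Original bid $439M: Jun is not highest (top rival bid is $712M); payoff $0M.
Alternative bid $556M: Jun is not highest (top rival bid is $712M); payoff $0M.
Change in payoff = $0M − ($0M) = $0M.

$0M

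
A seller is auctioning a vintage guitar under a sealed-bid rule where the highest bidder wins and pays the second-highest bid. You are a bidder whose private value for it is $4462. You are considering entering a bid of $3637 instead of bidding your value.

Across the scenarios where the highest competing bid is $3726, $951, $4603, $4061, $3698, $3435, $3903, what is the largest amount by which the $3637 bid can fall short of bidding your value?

$764

$3726: truthful gives $736, deviation gives $0 → loss $736.
$951: same outcome either way → loss $0.
$4603: same outcome either way → loss $0.
$4061: truthful gives $401, deviation gives $0 → loss $401.
$3698: truthful gives $764, deviation gives $0 → loss $764.
$3435: same outcome either way → loss $0.
$3903: truthful gives $559, deviation gives $0 → loss $559.
Maximum loss: $764.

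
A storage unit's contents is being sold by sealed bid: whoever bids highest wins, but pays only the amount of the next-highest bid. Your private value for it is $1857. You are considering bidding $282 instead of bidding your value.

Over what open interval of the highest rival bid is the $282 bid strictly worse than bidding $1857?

($282, $1857)

If the competing bid is below $282, both bids win at the same price — no difference.
If it is above $1857, both bids lose — no difference.
If it lies strictly between $282 and $1857, bidding your value wins at a price below your value (positive payoff) while bidding $282 loses (payoff 0).
So the deviation strictly hurts on the open interval ($282, $1857).
Because the price is fixed by the runner-up's bid, deviating from your value can only change a good outcome into a bad one — never the reverse.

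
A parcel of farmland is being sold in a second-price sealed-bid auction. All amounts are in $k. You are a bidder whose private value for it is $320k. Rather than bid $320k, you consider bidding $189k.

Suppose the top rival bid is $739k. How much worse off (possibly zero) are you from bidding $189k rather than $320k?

$0k

Bidding your value $320k: you lose (since $320k < $739k). Payoff $0k.
Bidding $189k: you lose. Payoff $0k.
Difference = $0k − $0k = $0k; both bids lead to the same outcome because the competing bid is above both your value and your alternative bid.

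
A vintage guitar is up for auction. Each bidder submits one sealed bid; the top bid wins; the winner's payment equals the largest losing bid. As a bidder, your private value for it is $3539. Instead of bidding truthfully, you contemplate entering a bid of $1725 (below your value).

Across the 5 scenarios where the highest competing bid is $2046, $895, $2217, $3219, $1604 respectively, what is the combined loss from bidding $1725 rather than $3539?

$3135

The deviation costs you only when the competing bid falls strictly between $1725 and $3539; elsewhere both bids give the same outcome.
$2046: truthful payoff $1493, deviation payoff $0 → loss $1493.
$895: outcomes coincide → loss $0.
$2217: truthful payoff $1322, deviation payoff $0 → loss $1322.
$3219: truthful payoff $320, deviation payoff $0 → loss $320.
$1604: outcomes coincide → loss $0.
Total loss = $1493 + $1322 + $320 = $3135.
Because the price is fixed by the runner-up's bid, deviating from your value can only change a good outcome into a bad one — never the reverse.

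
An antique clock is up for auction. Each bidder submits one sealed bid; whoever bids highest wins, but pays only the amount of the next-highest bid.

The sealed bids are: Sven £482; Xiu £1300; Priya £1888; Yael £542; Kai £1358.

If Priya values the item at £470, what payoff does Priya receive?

Highest bid: Priya at £1888, so Priya wins.
Second-highest bid: Kai at £1358 — that is the price the winner pays.
Priya's payoff = value − price = £470 − £1358 = −£888.

−£888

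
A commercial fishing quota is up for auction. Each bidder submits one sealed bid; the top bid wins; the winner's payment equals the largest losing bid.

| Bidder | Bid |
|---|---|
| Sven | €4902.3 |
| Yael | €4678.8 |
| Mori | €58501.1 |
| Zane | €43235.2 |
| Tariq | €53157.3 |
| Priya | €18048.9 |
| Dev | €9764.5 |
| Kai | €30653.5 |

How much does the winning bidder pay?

€53157.3

Highest bid: Mori at €58501.1, so Mori wins.
Second-highest bid: Tariq at €53157.3 — that is the price the winner pays.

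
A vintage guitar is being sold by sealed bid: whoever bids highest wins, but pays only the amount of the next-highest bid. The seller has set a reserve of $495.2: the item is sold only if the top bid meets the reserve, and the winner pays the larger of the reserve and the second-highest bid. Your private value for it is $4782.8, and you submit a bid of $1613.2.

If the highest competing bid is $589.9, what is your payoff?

$4192.9

Your bid $1613.2 is the highest and exceeds the reserve.
Price = max(second-highest bid, reserve) = max($589.9, $495.2) = $589.9.
Payoff = $4782.8 − $589.9 = $4192.9.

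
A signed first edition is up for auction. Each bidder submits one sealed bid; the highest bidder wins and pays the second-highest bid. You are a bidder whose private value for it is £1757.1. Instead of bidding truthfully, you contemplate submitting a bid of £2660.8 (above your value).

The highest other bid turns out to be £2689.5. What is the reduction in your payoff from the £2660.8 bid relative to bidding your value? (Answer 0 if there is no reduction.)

Bidding your value £1757.1: you lose (since £1757.1 < £2689.5). Payoff £0.
Bidding £2660.8: you lose. Payoff £0.
Difference = £0 − £0 = £0; both bids lead to the same outcome because the competing bid is above both your value and your alternative bid.

£0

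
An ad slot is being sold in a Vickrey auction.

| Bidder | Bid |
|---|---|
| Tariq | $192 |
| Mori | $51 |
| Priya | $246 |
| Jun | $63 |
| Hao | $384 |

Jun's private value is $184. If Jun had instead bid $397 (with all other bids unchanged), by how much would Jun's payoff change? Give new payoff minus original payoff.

The highest bid among the other bidders is $384; Jun's bid doesn't change that.
Original bid $63: Jun is not highest (top rival bid is $384); payoff $0.
Alternative bid $397: Jun is highest, pays the top rival bid $384; payoff $184 − $384 = −$200.
Change in payoff = −$200 − ($0) = −$200.

−$200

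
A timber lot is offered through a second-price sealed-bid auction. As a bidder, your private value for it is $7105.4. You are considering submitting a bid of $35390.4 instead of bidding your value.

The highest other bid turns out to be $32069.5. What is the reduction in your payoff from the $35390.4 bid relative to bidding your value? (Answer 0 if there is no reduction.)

$24964.1

Bidding your value $7105.4: you lose (since $7105.4 < $32069.5). Payoff $0.
Bidding $35390.4: you win and pay $32069.5. Payoff $7105.4 − $32069.5 = −$24964.1.
The competing bid $32069.5 lies between your value and your inflated bid, so overbidding wins an item priced above your value.
Loss from deviating = $0 − (−$24964.1) = $24964.1.
Because the price is fixed by the runner-up's bid, deviating from your value can only change a good outcome into a bad one — never the reverse.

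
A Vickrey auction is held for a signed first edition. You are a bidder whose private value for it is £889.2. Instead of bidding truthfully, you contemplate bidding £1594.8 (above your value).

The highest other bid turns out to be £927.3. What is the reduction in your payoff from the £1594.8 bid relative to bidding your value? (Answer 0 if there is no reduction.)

£38.1

Bidding your value £889.2: you lose (since £889.2 < £927.3). Payoff £0.
Bidding £1594.8: you win and pay £927.3. Payoff £889.2 − £927.3 = −£38.1.
The competing bid £927.3 lies between your value and your inflated bid, so overbidding wins an item priced above your value.
Loss from deviating = £0 − (−£38.1) = £38.1.
In a second-price auction your bid sets only whether you win, not what you pay, so bidding your true value is weakly dominant.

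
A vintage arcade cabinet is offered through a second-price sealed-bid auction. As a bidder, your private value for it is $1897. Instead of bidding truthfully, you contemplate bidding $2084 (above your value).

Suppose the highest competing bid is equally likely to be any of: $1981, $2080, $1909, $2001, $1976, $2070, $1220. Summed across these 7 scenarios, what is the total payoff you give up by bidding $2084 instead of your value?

$635

The deviation costs you only when the competing bid falls strictly between $1897 and $2084; elsewhere both bids give the same outcome.
$1981: truthful payoff $0, deviation payoff −$84 → loss $84.
$2080: truthful payoff $0, deviation payoff −$183 → loss $183.
$1909: truthful payoff $0, deviation payoff −$12 → loss $12.
$2001: truthful payoff $0, deviation payoff −$104 → loss $104.
$1976: truthful payoff $0, deviation payoff −$79 → loss $79.
$2070: truthful payoff $0, deviation payoff −$173 → loss $173.
$1220: outcomes coincide → loss $0.
Total loss = $84 + $183 + $12 + $104 + $79 + $173 = $635.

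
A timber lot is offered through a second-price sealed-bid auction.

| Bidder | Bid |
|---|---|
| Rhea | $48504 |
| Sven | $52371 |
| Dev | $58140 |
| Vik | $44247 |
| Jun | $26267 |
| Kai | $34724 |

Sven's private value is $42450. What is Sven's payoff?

$0

Highest bid: Dev at $58140, so Dev wins.
Second-highest bid: Sven at $52371 — that is the price the winner pays.
Sven did not win, so Sven pays nothing and receives nothing: payoff $0.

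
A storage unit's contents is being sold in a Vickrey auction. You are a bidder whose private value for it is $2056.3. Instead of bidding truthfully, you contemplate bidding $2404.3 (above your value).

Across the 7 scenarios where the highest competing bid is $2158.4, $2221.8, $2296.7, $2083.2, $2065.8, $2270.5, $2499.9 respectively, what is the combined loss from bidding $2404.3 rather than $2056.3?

$758.6

The deviation costs you only when the competing bid falls strictly between $2056.3 and $2404.3; elsewhere both bids give the same outcome.
$2158.4: truthful payoff $0, deviation payoff −$102.1 → loss $102.1.
$2221.8: truthful payoff $0, deviation payoff −$165.5 → loss $165.5.
$2296.7: truthful payoff $0, deviation payoff −$240.4 → loss $240.4.
$2083.2: truthful payoff $0, deviation payoff −$26.9 → loss $26.9.
$2065.8: truthful payoff $0, deviation payoff −$9.5 → loss $9.5.
$2270.5: truthful payoff $0, deviation payoff −$214.2 → loss $214.2.
$2499.9: outcomes coincide → loss $0.
Total loss = $102.1 + $165.5 + $240.4 + $26.9 + $9.5 + $214.2 = $758.6.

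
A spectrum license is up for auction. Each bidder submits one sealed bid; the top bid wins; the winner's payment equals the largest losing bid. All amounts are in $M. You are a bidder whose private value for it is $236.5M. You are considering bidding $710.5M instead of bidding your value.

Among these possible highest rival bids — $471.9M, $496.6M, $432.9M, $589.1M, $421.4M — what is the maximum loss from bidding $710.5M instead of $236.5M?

$471.9M: truthful gives $0M, deviation gives −$235.4M → loss $235.4M.
$496.6M: truthful gives $0M, deviation gives −$260.1M → loss $260.1M.
$432.9M: truthful gives $0M, deviation gives −$196.4M → loss $196.4M.
$589.1M: truthful gives $0M, deviation gives −$352.6M → loss $352.6M.
$421.4M: truthful gives $0M, deviation gives −$184.9M → loss $184.9M.
Maximum loss: $352.6M.

$352.6M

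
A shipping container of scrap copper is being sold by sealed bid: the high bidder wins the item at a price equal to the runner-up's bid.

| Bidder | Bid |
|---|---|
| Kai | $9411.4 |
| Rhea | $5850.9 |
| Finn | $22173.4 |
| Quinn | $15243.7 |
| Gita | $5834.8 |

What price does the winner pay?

$15243.7

Highest bid: Finn at $22173.4, so Finn wins.
Second-highest bid: Quinn at $15243.7 — that is the price the winner pays.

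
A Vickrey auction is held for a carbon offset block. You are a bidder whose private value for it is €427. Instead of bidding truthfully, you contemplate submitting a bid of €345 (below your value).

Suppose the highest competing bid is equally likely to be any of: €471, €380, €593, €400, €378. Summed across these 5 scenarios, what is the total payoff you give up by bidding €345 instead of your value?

The deviation costs you only when the competing bid falls strictly between €345 and €427; elsewhere both bids give the same outcome.
€471: outcomes coincide → loss €0.
€380: truthful payoff €47, deviation payoff €0 → loss €47.
€593: outcomes coincide → loss €0.
€400: truthful payoff €27, deviation payoff €0 → loss €27.
€378: truthful payoff €49, deviation payoff €0 → loss €49.
Total loss = €47 + €27 + €49 = €123.

€123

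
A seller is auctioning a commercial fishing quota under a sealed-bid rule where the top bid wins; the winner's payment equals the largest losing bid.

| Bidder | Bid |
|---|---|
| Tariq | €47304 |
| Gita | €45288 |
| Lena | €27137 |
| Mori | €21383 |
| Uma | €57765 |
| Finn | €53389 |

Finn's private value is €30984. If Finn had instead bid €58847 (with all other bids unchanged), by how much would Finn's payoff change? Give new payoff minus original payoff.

The highest bid among the other bidders is €57765; Finn's bid doesn't change that.
Original bid €53389: Finn is not highest (top rival bid is €57765); payoff €0.
Alternative bid €58847: Finn is highest, pays the top rival bid €57765; payoff €30984 − €57765 = −€26781.
Change in payoff = −€26781 − (€0) = −€26781.

−€26781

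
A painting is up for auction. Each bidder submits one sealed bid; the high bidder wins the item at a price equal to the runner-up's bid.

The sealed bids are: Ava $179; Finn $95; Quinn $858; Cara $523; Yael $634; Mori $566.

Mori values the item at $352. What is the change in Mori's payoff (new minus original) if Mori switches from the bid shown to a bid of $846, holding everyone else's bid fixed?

The highest bid among the other bidders is $858; Mori's bid doesn't change that.
Original bid $566: Mori is not highest (top rival bid is $858); payoff $0.
Alternative bid $846: Mori is not highest (top rival bid is $858); payoff $0.
Change in payoff = $0 − ($0) = $0.

$0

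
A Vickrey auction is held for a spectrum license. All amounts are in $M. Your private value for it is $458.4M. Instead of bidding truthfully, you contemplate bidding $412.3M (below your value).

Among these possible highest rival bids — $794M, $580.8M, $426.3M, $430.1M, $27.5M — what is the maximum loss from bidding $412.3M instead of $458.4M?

$32.1M

$794M: same outcome either way → loss $0M.
$580.8M: same outcome either way → loss $0M.
$426.3M: truthful gives $32.1M, deviation gives $0M → loss $32.1M.
$430.1M: truthful gives $28.3M, deviation gives $0M → loss $28.3M.
$27.5M: same outcome either way → loss $0M.
Maximum loss: $32.1M.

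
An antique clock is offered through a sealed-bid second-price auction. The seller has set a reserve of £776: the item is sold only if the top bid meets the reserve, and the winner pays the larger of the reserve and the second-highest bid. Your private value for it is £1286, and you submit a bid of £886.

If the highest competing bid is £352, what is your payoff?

Your bid £886 is the highest and exceeds the reserve.
Price = max(second-highest bid, reserve) = max(£352, £776) = £776.
Payoff = £1286 − £776 = £510.

£510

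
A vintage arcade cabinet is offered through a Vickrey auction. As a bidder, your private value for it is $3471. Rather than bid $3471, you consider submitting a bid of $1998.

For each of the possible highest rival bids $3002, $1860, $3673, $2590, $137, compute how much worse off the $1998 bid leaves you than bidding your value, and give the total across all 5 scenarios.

The deviation costs you only when the competing bid falls strictly between $1998 and $3471; elsewhere both bids give the same outcome.
$3002: truthful payoff $469, deviation payoff $0 → loss $469.
$1860: outcomes coincide → loss $0.
$3673: outcomes coincide → loss $0.
$2590: truthful payoff $881, deviation payoff $0 → loss $881.
$137: outcomes coincide → loss $0.
Total loss = $469 + $881 = $1350.

$1350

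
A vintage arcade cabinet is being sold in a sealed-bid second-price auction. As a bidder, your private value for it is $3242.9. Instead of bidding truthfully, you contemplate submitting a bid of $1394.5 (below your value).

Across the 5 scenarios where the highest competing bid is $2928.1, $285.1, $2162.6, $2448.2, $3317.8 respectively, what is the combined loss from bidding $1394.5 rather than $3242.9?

$2189.8

The deviation costs you only when the competing bid falls strictly between $1394.5 and $3242.9; elsewhere both bids give the same outcome.
$2928.1: truthful payoff $314.8, deviation payoff $0 → loss $314.8.
$285.1: outcomes coincide → loss $0.
$2162.6: truthful payoff $1080.3, deviation payoff $0 → loss $1080.3.
$2448.2: truthful payoff $794.7, deviation payoff $0 → loss $794.7.
$3317.8: outcomes coincide → loss $0.
Total loss = $314.8 + $1080.3 + $794.7 = $2189.8.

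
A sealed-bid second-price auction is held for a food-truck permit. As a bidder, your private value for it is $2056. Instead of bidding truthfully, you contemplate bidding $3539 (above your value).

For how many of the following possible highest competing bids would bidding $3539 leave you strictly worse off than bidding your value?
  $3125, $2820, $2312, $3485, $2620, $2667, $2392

7

The deviation hurts exactly when the highest competing bid lies strictly between $2056 and $3539 — overbidding then wins at a price above your value.
$3125: inside the interval → strictly worse (loss $1069).
$2820: inside the interval → strictly worse (loss $764).
$2312: inside the interval → strictly worse (loss $256).
$3485: inside the interval → strictly worse (loss $1429).
$2620: inside the interval → strictly worse (loss $564).
$2667: inside the interval → strictly worse (loss $611).
$2392: inside the interval → strictly worse (loss $336).
Count: 7.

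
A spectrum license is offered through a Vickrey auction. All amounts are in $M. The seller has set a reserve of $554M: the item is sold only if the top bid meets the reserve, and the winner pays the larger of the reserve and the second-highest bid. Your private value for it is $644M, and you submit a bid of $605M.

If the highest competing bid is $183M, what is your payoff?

$90M

Your bid $605M is the highest and exceeds the reserve.
Price = max(second-highest bid, reserve) = max($183M, $554M) = $554M.
Payoff = $644M − $554M = $90M.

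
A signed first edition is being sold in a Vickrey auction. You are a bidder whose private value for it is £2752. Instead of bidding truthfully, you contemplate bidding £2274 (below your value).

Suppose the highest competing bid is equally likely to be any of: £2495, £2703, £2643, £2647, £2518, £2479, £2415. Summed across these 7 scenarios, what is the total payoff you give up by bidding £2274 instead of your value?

£1364

The deviation costs you only when the competing bid falls strictly between £2274 and £2752; elsewhere both bids give the same outcome.
£2495: truthful payoff £257, deviation payoff £0 → loss £257.
£2703: truthful payoff £49, deviation payoff £0 → loss £49.
£2643: truthful payoff £109, deviation payoff £0 → loss £109.
£2647: truthful payoff £105, deviation payoff £0 → loss £105.
£2518: truthful payoff £234, deviation payoff £0 → loss £234.
£2479: truthful payoff £273, deviation payoff £0 → loss £273.
£2415: truthful payoff £337, deviation payoff £0 → loss £337.
Total loss = £257 + £49 + £109 + £105 + £234 + £273 + £337 = £1364.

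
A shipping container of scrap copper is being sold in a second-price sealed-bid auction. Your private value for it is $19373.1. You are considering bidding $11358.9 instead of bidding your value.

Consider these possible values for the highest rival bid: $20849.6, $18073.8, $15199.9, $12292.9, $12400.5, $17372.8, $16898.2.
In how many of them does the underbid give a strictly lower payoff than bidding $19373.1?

The deviation hurts exactly when the highest competing bid lies strictly between $11358.9 and $19373.1 — underbidding then forfeits a profitable win.
$20849.6: above both → same outcome either way.
$18073.8: inside the interval → strictly worse (loss $1299.3).
$15199.9: inside the interval → strictly worse (loss $4173.2).
$12292.9: inside the interval → strictly worse (loss $7080.2).
$12400.5: inside the interval → strictly worse (loss $6972.6).
$17372.8: inside the interval → strictly worse (loss $2000.3).
$16898.2: inside the interval → strictly worse (loss $2474.9).
Count: 6.

6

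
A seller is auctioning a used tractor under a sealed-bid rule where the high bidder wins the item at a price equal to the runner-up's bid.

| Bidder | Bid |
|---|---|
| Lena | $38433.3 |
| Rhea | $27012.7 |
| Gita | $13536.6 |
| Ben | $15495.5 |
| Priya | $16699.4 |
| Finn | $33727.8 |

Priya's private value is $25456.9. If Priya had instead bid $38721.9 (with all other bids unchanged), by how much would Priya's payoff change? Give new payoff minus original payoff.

The highest bid among the other bidders is $38433.3; Priya's bid doesn't change that.
Original bid $16699.4: Priya is not highest (top rival bid is $38433.3); payoff $0.
Alternative bid $38721.9: Priya is highest, pays the top rival bid $38433.3; payoff $25456.9 − $38433.3 = −$12976.4.
Change in payoff = −$12976.4 − ($0) = −$12976.4.

−$12976.4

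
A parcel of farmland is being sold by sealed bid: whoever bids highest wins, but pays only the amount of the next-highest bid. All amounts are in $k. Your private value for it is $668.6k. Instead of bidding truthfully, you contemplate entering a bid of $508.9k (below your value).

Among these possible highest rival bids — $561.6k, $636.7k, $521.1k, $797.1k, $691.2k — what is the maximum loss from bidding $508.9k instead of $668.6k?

$147.5k

$561.6k: truthful gives $107k, deviation gives $0k → loss $107k.
$636.7k: truthful gives $31.9k, deviation gives $0k → loss $31.9k.
$521.1k: truthful gives $147.5k, deviation gives $0k → loss $147.5k.
$797.1k: same outcome either way → loss $0k.
$691.2k: same outcome either way → loss $0k.
Maximum loss: $147.5k.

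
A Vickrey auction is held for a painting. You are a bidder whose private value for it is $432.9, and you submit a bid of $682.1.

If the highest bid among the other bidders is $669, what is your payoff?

−$236.1

Your bid $682.1 exceeds the highest competing bid $669, so you win.
In a second-price auction the winner pays the second-highest bid, $669.
Payoff = value − price = $432.9 − $669 = −$236.1.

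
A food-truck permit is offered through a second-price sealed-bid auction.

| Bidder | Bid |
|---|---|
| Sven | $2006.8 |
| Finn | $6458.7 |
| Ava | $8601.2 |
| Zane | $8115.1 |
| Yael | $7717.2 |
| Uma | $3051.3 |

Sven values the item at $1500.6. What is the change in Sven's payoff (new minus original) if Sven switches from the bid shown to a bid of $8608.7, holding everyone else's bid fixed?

−$7100.6

The highest bid among the other bidders is $8601.2; Sven's bid doesn't change that.
Original bid $2006.8: Sven is not highest (top rival bid is $8601.2); payoff $0.
Alternative bid $8608.7: Sven is highest, pays the top rival bid $8601.2; payoff $1500.6 − $8601.2 = −$7100.6.
Change in payoff = −$7100.6 − ($0) = −$7100.6.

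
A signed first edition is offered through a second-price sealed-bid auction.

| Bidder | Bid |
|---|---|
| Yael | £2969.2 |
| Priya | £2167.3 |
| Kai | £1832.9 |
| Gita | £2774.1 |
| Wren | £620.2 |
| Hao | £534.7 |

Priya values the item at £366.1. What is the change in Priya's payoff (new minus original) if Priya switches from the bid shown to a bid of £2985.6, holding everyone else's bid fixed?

−£2603.1

The highest bid among the other bidders is £2969.2; Priya's bid doesn't change that.
Original bid £2167.3: Priya is not highest (top rival bid is £2969.2); payoff £0.
Alternative bid £2985.6: Priya is highest, pays the top rival bid £2969.2; payoff £366.1 − £2969.2 = −£2603.1.
Change in payoff = −£2603.1 − (£0) = −£2603.1.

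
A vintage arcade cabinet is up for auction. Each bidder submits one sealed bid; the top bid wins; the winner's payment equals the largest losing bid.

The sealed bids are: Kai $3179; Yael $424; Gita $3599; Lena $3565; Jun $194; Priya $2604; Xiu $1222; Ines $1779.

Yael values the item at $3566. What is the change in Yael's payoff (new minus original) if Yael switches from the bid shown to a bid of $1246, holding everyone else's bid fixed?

$0

The highest bid among the other bidders is $3599; Yael's bid doesn't change that.
Original bid $424: Yael is not highest (top rival bid is $3599); payoff $0.
Alternative bid $1246: Yael is not highest (top rival bid is $3599); payoff $0.
Change in payoff = $0 − ($0) = $0.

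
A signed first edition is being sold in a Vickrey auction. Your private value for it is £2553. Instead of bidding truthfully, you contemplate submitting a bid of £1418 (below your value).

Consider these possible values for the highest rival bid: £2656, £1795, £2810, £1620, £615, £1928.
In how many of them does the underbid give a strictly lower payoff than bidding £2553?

The deviation hurts exactly when the highest competing bid lies strictly between £1418 and £2553 — underbidding then forfeits a profitable win.
£2656: above both → same outcome either way.
£1795: inside the interval → strictly worse (loss £758).
£2810: above both → same outcome either way.
£1620: inside the interval → strictly worse (loss £933).
£615: below both → same outcome either way.
£1928: inside the interval → strictly worse (loss £625).
Count: 3.

3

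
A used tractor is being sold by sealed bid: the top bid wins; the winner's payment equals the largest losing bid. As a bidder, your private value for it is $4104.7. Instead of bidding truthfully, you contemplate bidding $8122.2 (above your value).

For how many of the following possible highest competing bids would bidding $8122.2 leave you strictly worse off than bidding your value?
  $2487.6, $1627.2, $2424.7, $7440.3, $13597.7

1

The deviation hurts exactly when the highest competing bid lies strictly between $4104.7 and $8122.2 — overbidding then wins at a price above your value.
$2487.6: below both → same outcome either way.
$1627.2: below both → same outcome either way.
$2424.7: below both → same outcome either way.
$7440.3: inside the interval → strictly worse (loss $3335.6).
$13597.7: above both → same outcome either way.
Count: 1.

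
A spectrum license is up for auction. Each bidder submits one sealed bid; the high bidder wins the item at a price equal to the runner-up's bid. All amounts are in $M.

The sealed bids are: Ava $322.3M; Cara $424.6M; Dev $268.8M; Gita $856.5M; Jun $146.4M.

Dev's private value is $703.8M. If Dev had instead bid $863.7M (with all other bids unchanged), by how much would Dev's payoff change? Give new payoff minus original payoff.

The highest bid among the other bidders is $856.5M; Dev's bid doesn't change that.
Original bid $268.8M: Dev is not highest (top rival bid is $856.5M); payoff $0M.
Alternative bid $863.7M: Dev is highest, pays the top rival bid $856.5M; payoff $703.8M − $856.5M = −$152.7M.
Change in payoff = −$152.7M − ($0M) = −$152.7M.

−$152.7M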